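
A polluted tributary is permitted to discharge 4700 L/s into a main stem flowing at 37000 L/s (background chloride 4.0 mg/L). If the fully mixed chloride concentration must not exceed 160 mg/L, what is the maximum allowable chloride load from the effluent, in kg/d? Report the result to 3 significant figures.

564000 kg/d

Mass balance at the limit: 37000·4.000 + 4700·Cₑ = 41700·160 → Cₑ = 1388 mg/L.
4700 L/s = 4.700 m³/s. Load = 4.700 m³/s × 1388 g/m³ × 86 400 s/d = 563700 kg/d.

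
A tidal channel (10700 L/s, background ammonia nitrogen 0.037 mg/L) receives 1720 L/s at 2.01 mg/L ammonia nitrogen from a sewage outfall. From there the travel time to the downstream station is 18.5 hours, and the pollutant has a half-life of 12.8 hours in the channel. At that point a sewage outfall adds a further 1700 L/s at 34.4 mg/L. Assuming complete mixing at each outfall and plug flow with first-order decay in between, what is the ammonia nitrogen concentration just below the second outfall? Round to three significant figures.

Flow-weighted average: C = (10700·0.03700 + 1720·2.010) / 12420 = 3853/12420 = 0.3102 mg/L; combined flow 12420 L/s.
Half-life 12.8 h → k = ln 2 / 12.8 = 0.05415 h⁻¹ = 1.300 d⁻¹.
Applying C = C₀e^(−kt): 0.3102 × 0.3672 = 0.1139 mg/L.
At the second outfall, C = (12420·0.1139 + 1700·34.40) / (12420 + 1700) = 4.242 mg/L.

4.24 mg/L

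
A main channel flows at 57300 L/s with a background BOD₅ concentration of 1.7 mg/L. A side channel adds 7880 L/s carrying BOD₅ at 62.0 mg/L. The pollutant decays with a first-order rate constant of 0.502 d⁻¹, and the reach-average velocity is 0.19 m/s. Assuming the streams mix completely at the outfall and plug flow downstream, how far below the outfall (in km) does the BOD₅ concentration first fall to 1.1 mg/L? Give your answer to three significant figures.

68.7 km

After mixing, C = (57300·1.700 + 7880·62.00) / 65180 = 586000/65180 = 8.990 mg/L.
Set 8.990·exp(−k·t) = 1.1 → t = ln(8.990/1.1)/k = 361600 s = 100.4 h.
Distance = v·t = 0.19·361600 = 68700 m = 68.70 km.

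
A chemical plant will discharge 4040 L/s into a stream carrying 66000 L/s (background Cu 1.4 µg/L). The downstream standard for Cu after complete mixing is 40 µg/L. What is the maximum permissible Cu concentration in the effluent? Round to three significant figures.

At the limit, (Qr·Cr + Qe·Cₑ)/(Qr + Qe) = 40:
Cₑ = (70040·40 − 66000·1.400) / 4040 = 670.6 µg/L.

671 µg/L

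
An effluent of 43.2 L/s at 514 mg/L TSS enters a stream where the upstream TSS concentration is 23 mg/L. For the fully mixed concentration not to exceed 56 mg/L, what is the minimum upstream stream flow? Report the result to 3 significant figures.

600 L/s

Set C_mix = 56: (Q·23.00 + 43.20·514.0) / (Q + 43.20) = 56
→ Q = 43.20·(514.0 − 56)/(56 − 23.00) = 599.6 L/s.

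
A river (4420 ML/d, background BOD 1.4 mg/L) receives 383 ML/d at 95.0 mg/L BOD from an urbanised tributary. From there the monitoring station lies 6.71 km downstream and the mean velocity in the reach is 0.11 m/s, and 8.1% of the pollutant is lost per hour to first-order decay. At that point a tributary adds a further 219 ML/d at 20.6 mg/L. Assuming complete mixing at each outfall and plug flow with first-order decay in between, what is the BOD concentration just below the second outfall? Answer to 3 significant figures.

Conservation of mass: C = (4420·1.400 + 383.0·95.00) / 4803 = 42570/4803 = 8.864 mg/L; combined flow 4803 ML/d.
Travel time t = 6.71·1000 / 0.11 = 61000 s = 16.94 h.
8.1%/h lost → k = −ln(1 − 0.081) = 0.08447 h⁻¹.
First-order decay: C = 8.864·exp(−k·t) = 8.864·0.2390 = 2.118 mg/L.
At the second outfall, C = (4803·2.118 + 219.0·20.60) / (4803 + 219.0) = 2.924 mg/L.

2.92 mg/L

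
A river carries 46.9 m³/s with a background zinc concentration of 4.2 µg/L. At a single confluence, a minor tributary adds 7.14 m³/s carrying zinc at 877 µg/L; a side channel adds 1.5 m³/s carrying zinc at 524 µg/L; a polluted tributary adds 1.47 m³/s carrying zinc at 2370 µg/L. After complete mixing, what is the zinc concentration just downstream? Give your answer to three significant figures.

Mixed concentration C = ΣQC/ΣQ = (46.90·4.200 + 7.140·877.0 + 1.500·524.0 + 1.470·2370) / 57.01 = 10730/57.01 = 188.2 µg/L.

188 µg/L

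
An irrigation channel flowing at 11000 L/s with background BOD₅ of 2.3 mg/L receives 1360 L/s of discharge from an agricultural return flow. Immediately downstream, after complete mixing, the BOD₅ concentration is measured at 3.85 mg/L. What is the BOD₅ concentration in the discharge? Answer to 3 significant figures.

Mass balance: 11000·2.300 + 1360·Cₑ = 12360·3.850
→ Cₑ = (12360·3.850 − 11000·2.300) / 1360 = 16.39 mg/L.

16.4 mg/L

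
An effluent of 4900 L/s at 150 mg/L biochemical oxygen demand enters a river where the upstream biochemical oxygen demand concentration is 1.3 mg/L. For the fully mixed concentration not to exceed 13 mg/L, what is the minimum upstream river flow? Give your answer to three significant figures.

57400 L/s

Set C_mix = 13: (Q·1.300 + 4900·150.0) / (Q + 4900) = 13
→ Q = 4900·(150.0 − 13)/(13 − 1.300) = 57380 L/s.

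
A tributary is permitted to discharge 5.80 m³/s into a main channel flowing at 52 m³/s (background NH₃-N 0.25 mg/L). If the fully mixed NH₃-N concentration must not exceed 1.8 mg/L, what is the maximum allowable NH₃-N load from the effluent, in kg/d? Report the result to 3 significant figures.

7870 kg/d

Mass balance at the limit: 52.00·0.2500 + 5.800·Cₑ = 57.80·1.8 → Cₑ = 15.70 mg/L.
Load = 5.800 m³/s × 15.70 g/m³ × 86 400 s/d = 7866 kg/d.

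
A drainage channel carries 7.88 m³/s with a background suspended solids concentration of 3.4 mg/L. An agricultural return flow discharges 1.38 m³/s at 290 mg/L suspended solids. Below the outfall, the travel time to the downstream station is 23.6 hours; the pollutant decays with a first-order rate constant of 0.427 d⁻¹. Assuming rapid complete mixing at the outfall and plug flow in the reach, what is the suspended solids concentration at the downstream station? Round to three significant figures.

30.3 mg/L

Flow-weighted average: C = (7.880·3.400 + 1.380·290.0) / 9.260 = 427.0/9.260 = 46.11 mg/L.
After decay, C = 46.11 × e^(−kt) = 46.11 × 0.6571 = 30.30 mg/L.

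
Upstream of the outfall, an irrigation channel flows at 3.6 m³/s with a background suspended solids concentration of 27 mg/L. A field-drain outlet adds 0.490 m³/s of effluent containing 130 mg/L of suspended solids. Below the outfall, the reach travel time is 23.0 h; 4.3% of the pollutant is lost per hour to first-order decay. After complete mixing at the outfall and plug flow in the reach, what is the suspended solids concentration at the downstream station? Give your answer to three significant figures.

Mass balance: C = (3.600·27.00 + 0.4900·130.0) / 4.090 = 160.9/4.090 = 39.34 mg/L.
4.3%/h lost → k = −ln(1 − 0.043) = 0.04395 h⁻¹.
After decay, C = 39.34 × e^(−kt) = 39.34 × 0.3639 = 14.32 mg/L.

14.3 mg/L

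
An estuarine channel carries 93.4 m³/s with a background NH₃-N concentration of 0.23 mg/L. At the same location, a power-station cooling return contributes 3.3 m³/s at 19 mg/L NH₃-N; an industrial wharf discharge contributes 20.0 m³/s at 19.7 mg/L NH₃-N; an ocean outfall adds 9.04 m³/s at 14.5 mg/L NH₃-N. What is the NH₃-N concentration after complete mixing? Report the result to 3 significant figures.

4.85 mg/L

Mixed concentration C = ΣQC/ΣQ = (93.40·0.2300 + 3.300·19.00 + 20.00·19.70 + 9.040·14.50) / 125.7 = 609.3/125.7 = 4.845 mg/L.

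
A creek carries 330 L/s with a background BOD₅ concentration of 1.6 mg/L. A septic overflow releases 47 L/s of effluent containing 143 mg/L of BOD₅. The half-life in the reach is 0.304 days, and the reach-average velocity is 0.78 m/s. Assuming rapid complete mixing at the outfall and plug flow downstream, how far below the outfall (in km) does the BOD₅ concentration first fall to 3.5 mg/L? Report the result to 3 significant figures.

50.4 km

Mixed concentration C = ΣQC/ΣQ = (330.0·1.600 + 47.00·143.0) / 377.0 = 7249/377.0 = 19.23 mg/L.
Half-life 0.304 d → k = ln 2 / 0.304 = 2.280 d⁻¹.
Set 19.23·exp(−k·t) = 3.5 → t = ln(19.23/3.5)/k = 64560 s = 17.93 h.
Distance = v·t = 0.78·64560 = 50350 m = 50.35 km.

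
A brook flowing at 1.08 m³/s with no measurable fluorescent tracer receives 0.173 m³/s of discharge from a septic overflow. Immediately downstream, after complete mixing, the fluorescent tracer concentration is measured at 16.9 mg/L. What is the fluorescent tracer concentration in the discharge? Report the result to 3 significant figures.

122 mg/L

Mass balance: 1.080·0 + 0.1730·Cₑ = 1.253·16.90
→ Cₑ = (1.253·16.90 − 1.080·0) / 0.1730 = 122.4 mg/L.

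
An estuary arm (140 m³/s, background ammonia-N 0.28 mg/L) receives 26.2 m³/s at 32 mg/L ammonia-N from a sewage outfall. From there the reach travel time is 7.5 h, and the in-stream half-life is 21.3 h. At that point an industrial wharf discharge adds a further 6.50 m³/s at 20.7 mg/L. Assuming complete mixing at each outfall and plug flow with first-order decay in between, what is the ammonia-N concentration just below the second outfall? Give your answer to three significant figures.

Flow-weighted average: C = (140.0·0.2800 + 26.20·32.00) / 166.2 = 877.6/166.2 = 5.280 mg/L; combined flow 166.2 m³/s.
Half-life 21.3 h → k = ln 2 / 21.3 = 0.03254 h⁻¹ = 0.7810 d⁻¹.
Applying C = C₀e^(−kt): 5.280 × 0.7834 = 4.137 mg/L.
At the second outfall, C = (166.2·4.137 + 6.500·20.70) / (166.2 + 6.500) = 4.760 mg/L.

4.76 mg/L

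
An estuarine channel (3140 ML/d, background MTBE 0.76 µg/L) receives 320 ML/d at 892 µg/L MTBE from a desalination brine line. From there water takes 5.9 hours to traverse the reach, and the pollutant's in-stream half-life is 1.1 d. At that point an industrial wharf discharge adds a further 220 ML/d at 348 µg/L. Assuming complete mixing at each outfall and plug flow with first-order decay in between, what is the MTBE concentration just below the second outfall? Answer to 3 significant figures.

Conservation of mass: C = (3140·0.7600 + 320.0·892.0) / 3460 = 287800/3460 = 83.19 µg/L; combined flow 3460 ML/d.
Half-life 1.1 d → k = ln 2 / 1.1 = 0.6301 d⁻¹.
Applying C = C₀e^(−kt): 83.19 × 0.8565 = 71.25 µg/L.
Second outfall: C = (3460·71.25 + 220.0·348.0)/3680 = 87.79 µg/L.

87.8 µg/L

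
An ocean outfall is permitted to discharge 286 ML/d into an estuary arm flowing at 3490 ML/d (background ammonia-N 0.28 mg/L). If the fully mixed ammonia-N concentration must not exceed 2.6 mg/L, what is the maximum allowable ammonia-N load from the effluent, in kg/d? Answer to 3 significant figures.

8840 kg/d

Mass balance at the limit: 3490·0.2800 + 286.0·Cₑ = 3776·2.6 → Cₑ = 30.91 mg/L.
286.0 ML/d = 3.310 m³/s. Load = 3.310 m³/s × 30.91 g/m³ × 86 400 s/d = 8840 kg/d.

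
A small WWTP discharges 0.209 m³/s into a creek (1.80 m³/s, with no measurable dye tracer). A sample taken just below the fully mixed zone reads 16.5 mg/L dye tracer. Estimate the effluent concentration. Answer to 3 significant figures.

Mass balance: 1.800·0 + 0.2090·Cₑ = 2.009·16.50
→ Cₑ = (2.009·16.50 − 1.800·0) / 0.2090 = 158.6 mg/L.

159 mg/L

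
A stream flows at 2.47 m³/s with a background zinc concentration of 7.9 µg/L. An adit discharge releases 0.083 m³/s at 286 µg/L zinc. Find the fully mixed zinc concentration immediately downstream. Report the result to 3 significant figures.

16.9 µg/L

After mixing, C = (2.470·7.900 + 0.08300·286.0) / 2.553 = 43.25/2.553 = 16.94 µg/L.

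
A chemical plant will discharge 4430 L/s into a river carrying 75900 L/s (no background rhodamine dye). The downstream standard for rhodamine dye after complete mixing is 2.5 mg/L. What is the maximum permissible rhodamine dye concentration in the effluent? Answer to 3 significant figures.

At the limit, (Qr·Cr + Qe·Cₑ)/(Qr + Qe) = 2.5:
Cₑ = (80330·2.5 − 75900·0) / 4430 = 45.33 mg/L.

45.3 mg/L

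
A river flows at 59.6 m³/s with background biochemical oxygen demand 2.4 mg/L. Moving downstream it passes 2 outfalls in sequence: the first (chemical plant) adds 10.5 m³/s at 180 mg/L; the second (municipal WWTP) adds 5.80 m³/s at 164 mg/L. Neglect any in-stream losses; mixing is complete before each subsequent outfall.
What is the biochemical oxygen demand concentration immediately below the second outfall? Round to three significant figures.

39.3 mg/L

After outfall 1: Q = 59.60 + 10.50 = 70.10 m³/s; C = (59.60·2.400 + 10.50·180.0)/70.10 = 29.00 mg/L.
After outfall 2: Q = 70.10 + 5.800 = 75.90 m³/s; C = (70.10·29.00 + 5.800·164.0)/75.90 = 39.32 mg/L.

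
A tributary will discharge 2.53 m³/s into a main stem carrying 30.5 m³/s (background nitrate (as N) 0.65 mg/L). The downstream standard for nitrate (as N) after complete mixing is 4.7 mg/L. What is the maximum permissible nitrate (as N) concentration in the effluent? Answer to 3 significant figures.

53.5 mg/L

At the limit, (Qr·Cr + Qe·Cₑ)/(Qr + Qe) = 4.7:
Cₑ = (33.03·4.7 − 30.50·0.6500) / 2.530 = 53.52 mg/L.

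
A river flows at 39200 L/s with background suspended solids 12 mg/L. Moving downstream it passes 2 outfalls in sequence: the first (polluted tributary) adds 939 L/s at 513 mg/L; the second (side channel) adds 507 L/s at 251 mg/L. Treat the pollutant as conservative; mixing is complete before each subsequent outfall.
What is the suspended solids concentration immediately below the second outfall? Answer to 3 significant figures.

After outfall 1: Q = 39200 + 939.0 = 40140 L/s; C = (39200·12.00 + 939.0·513.0)/40140 = 23.72 mg/L.
After outfall 2: Q = 40140 + 507.0 = 40650 L/s; C = (40140·23.72 + 507.0·251.0)/40650 = 26.56 mg/L.

26.6 mg/L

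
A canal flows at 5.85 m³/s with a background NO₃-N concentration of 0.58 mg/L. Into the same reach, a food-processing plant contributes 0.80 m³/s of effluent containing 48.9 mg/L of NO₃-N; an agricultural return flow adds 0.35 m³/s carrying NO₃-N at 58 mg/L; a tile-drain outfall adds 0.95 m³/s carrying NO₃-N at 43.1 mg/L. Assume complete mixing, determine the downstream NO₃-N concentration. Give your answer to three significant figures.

Mixed concentration C = ΣQC/ΣQ = (5.850·0.5800 + 0.8000·48.90 + 0.3500·58.00 + 0.9500·43.10) / 7.950 = 103.8/7.950 = 13.05 mg/L.

13.1 mg/L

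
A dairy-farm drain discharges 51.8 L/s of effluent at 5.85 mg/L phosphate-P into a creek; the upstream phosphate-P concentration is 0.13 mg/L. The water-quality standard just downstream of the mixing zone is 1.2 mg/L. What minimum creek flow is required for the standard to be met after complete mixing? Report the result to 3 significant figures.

225 L/s

Set C_mix = 1.2: (Q·0.1300 + 51.80·5.850) / (Q + 51.80) = 1.2
→ Q = 51.80·(5.850 − 1.2)/(1.2 − 0.1300) = 225.1 L/s.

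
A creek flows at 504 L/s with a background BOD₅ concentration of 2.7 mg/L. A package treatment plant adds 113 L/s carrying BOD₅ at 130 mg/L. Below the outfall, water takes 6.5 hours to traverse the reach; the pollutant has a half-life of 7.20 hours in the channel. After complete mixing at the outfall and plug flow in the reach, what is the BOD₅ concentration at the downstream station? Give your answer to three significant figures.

Flow-weighted average: C = (504.0·2.700 + 113.0·130.0) / 617.0 = 16050/617.0 = 26.01 mg/L.
Half-life 7.20 h → k = ln 2 / 7.20 = 0.09627 h⁻¹ = 2.310 d⁻¹.
After decay, C = 26.01 × e^(−kt) = 26.01 × 0.5349 = 13.91 mg/L.

13.9 mg/L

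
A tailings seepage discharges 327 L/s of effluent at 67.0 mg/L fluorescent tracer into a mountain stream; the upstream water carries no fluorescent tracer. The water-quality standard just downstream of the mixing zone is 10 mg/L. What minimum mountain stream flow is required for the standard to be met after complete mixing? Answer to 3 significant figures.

Set C_mix = 10: (Q·0 + 327.0·67.00) / (Q + 327.0) = 10
→ Q = 327.0·(67.00 − 10)/(10 − 0) = 1864 L/s.

1860 L/s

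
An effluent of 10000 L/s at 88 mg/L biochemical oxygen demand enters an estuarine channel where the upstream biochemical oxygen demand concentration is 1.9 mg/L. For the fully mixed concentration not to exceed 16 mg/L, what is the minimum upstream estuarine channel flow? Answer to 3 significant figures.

Set C_mix = 16: (Q·1.900 + 10000·88.00) / (Q + 10000) = 16
→ Q = 10000·(88.00 − 16)/(16 − 1.900) = 51060 L/s.

51100 L/s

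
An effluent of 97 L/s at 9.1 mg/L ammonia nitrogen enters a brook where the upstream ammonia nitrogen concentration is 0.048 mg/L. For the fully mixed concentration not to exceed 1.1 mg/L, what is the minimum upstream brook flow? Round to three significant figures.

Set C_mix = 1.1: (Q·0.04800 + 97.00·9.100) / (Q + 97.00) = 1.1
→ Q = 97.00·(9.100 − 1.1)/(1.1 − 0.04800) = 737.6 L/s.

738 L/s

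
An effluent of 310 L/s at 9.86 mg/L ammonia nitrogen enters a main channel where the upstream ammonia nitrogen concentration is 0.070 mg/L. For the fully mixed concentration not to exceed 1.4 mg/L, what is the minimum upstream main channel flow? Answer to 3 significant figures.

1970 L/s

Set C_mix = 1.4: (Q·0.07000 + 310.0·9.860) / (Q + 310.0) = 1.4
→ Q = 310.0·(9.860 − 1.4)/(1.4 − 0.07000) = 1972 L/s.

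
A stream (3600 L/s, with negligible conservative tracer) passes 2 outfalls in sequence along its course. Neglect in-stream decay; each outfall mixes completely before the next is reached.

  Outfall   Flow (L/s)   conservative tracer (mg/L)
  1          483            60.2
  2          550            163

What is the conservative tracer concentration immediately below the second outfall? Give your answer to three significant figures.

Outfall 1: combined Q = 4083 L/s; C = (3600·0 + 483.0·60.20)/4083 = 7.121 mg/L.
Outfall 2: combined Q = 4633 L/s; C = (4083·7.121 + 550.0·163.0)/4633 = 25.63 mg/L.

25.6 mg/L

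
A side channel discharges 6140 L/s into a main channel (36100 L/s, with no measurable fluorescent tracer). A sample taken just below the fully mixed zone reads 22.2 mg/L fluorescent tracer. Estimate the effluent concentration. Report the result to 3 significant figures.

Mass balance: 36100·0 + 6140·Cₑ = 42240·22.20
→ Cₑ = (42240·22.20 − 36100·0) / 6140 = 152.7 mg/L.

153 mg/L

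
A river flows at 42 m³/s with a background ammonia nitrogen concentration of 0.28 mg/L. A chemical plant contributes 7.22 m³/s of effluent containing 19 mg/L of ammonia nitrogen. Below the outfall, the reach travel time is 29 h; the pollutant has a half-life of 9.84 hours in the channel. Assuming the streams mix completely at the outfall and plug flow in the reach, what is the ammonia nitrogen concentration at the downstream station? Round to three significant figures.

Mass balance: C = (42.00·0.2800 + 7.220·19.00) / 49.22 = 148.9/49.22 = 3.026 mg/L.
Half-life 9.84 h → k = ln 2 / 9.84 = 0.07044 h⁻¹ = 1.691 d⁻¹.
After decay, C = 3.026 × e^(−kt) = 3.026 × 0.1297 = 0.3924 mg/L.

0.392 mg/L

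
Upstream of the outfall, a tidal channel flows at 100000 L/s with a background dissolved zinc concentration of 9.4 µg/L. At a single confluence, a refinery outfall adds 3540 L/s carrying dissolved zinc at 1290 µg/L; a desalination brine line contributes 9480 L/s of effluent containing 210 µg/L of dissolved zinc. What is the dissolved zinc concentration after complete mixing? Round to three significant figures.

Mixed concentration C = ΣQC/ΣQ = (100000·9.400 + 3540·1290 + 9480·210.0) / 113000 = 7497000/113000 = 66.34 µg/L.

66.3 µg/L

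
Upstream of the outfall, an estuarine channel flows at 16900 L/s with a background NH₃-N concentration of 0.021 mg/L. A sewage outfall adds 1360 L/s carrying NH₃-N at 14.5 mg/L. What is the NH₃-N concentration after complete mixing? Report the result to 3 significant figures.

Mixed concentration C = ΣQC/ΣQ = (16900·0.02100 + 1360·14.50) / 18260 = 20070/18260 = 1.099 mg/L.

1.10 mg/L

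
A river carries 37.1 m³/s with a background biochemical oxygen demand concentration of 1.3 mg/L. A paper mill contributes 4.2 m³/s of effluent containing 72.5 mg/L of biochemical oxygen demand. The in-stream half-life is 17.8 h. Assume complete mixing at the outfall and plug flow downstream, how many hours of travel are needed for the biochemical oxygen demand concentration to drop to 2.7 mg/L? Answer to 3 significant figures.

Mixed concentration C = ΣQC/ΣQ = (37.10·1.300 + 4.200·72.50) / 41.30 = 352.7/41.30 = 8.541 mg/L.
Half-life 17.8 h → k = ln 2 / 17.8 = 0.03894 h⁻¹ = 0.9346 d⁻¹.
8.541·exp(−k·t) = 2.7 → t = ln(8.541/2.7)/k = 106500 s = 29.57 h.

29.6 h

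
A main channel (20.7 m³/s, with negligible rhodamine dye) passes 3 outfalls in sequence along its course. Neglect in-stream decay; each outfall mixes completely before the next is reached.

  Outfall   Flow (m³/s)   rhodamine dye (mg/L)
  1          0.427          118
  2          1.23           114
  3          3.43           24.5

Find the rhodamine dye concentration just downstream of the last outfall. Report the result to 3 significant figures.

Below outfall 1: Q → 21.13 m³/s, C = (20.70·0 + 0.4270·118.0)/21.13 = 2.385 mg/L.
Below outfall 2: Q → 22.36 m³/s, C = (21.13·2.385 + 1.230·114.0)/22.36 = 8.526 mg/L.
Below outfall 3: Q → 25.79 m³/s, C = (22.36·8.526 + 3.430·24.50)/25.79 = 10.65 mg/L.

10.7 mg/L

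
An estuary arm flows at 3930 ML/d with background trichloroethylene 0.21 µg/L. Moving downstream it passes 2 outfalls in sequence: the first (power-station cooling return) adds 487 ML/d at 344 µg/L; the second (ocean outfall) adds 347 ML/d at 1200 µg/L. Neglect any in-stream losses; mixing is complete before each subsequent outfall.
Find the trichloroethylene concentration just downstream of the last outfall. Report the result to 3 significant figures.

123 µg/L

Below outfall 1: Q → 4417 ML/d, C = (3930·0.2100 + 487.0·344.0)/4417 = 38.11 µg/L.
Below outfall 2: Q → 4764 ML/d, C = (4417·38.11 + 347.0·1200)/4764 = 122.7 µg/L.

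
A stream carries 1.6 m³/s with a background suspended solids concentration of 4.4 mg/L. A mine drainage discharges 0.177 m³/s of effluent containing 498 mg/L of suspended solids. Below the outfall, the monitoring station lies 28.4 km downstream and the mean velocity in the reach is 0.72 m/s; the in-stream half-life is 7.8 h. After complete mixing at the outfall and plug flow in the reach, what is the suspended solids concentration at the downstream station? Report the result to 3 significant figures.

20.2 mg/L

Mixed concentration C = ΣQC/ΣQ = (1.600·4.400 + 0.1770·498.0) / 1.777 = 95.19/1.777 = 53.57 mg/L.
Travel time t = 28.4·1000 / 0.72 = 39440 s = 10.96 h.
Half-life 7.8 h → k = ln 2 / 7.8 = 0.08887 h⁻¹ = 2.133 d⁻¹.
First-order decay: C = 53.57·exp(−k·t) = 53.57·0.3777 = 20.23 mg/L.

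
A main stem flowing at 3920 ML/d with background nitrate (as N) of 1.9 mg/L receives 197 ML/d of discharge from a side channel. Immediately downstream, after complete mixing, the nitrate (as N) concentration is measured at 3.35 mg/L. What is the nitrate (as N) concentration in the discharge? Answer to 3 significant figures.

Mass balance: 3920·1.900 + 197.0·Cₑ = 4117·3.350
→ Cₑ = (4117·3.350 − 3920·1.900) / 197.0 = 32.20 mg/L.

32.2 mg/L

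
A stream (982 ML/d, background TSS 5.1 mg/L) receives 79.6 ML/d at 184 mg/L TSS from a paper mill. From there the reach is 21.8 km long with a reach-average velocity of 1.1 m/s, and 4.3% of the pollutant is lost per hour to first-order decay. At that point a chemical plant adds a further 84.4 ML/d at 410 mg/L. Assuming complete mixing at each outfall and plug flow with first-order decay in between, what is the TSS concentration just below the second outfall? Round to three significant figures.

43.7 mg/L

Mass balance: C = (982.0·5.100 + 79.60·184.0) / 1062 = 19650/1062 = 18.51 mg/L; combined flow 1062 ML/d.
Travel time t = 21.8·1000 / 1.1 = 19820 s = 5.505 h.
4.3%/h lost → k = −ln(1 − 0.043) = 0.04395 h⁻¹.
Decay over the reach: 18.51·exp(−kt) = 18.51·0.7851 = 14.54 mg/L.
Second outfall: C = (1062·14.54 + 84.40·410.0)/1146 = 43.66 mg/L.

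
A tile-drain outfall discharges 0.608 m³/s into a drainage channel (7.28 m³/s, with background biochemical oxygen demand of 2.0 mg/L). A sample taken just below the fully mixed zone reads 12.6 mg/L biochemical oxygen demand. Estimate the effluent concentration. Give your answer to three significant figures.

Mass balance: 7.280·2.000 + 0.6080·Cₑ = 7.888·12.60
→ Cₑ = (7.888·12.60 − 7.280·2.000) / 0.6080 = 139.5 mg/L.

140 mg/L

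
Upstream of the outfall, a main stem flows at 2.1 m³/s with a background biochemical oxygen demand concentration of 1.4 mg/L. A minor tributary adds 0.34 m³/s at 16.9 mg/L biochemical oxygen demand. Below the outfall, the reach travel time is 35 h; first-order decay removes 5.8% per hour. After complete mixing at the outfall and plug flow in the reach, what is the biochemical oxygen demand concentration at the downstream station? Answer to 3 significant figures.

0.440 mg/L

Mixed concentration C = ΣQC/ΣQ = (2.100·1.400 + 0.3400·16.90) / 2.440 = 8.686/2.440 = 3.560 mg/L.
5.8%/h lost → k = −ln(1 − 0.058) = 0.05975 h⁻¹.
Applying C = C₀e^(−kt): 3.560 × 0.1235 = 0.4398 mg/L.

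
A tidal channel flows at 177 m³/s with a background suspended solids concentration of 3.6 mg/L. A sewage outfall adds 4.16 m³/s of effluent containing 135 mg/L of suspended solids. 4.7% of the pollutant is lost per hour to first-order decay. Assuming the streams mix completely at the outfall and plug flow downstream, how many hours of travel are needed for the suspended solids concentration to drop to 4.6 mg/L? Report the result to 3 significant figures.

Flow-weighted average: C = (177.0·3.600 + 4.160·135.0) / 181.2 = 1199/181.2 = 6.617 mg/L.
4.7%/h lost → k = −ln(1 − 0.047) = 0.04814 h⁻¹.
6.617·exp(−k·t) = 4.6 → t = ln(6.617/4.6)/k = 27190 s = 7.554 h.

7.55 h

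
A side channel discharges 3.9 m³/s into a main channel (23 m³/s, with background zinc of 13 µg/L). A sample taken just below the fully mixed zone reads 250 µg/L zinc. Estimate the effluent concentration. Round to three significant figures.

Mass balance: 23.00·13.00 + 3.900·Cₑ = 26.90·250.0
→ Cₑ = (26.90·250.0 − 23.00·13.00) / 3.900 = 1648 µg/L.

1650 µg/L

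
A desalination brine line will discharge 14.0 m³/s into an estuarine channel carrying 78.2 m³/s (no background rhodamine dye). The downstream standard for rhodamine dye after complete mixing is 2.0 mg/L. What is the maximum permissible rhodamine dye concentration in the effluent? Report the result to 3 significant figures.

At the limit, (Qr·Cr + Qe·Cₑ)/(Qr + Qe) = 2.0:
Cₑ = (92.20·2.0 − 78.20·0) / 14.00 = 13.17 mg/L.

13.2 mg/L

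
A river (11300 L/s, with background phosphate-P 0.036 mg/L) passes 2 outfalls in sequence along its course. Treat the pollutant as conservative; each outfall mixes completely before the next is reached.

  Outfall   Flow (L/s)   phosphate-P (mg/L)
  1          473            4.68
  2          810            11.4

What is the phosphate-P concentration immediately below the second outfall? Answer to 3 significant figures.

After outfall 1: Q = 11300 + 473.0 = 11770 L/s; C = (11300·0.03600 + 473.0·4.680)/11770 = 0.2226 mg/L.
After outfall 2: Q = 11770 + 810.0 = 12580 L/s; C = (11770·0.2226 + 810.0·11.40)/12580 = 0.9421 mg/L.

0.942 mg/L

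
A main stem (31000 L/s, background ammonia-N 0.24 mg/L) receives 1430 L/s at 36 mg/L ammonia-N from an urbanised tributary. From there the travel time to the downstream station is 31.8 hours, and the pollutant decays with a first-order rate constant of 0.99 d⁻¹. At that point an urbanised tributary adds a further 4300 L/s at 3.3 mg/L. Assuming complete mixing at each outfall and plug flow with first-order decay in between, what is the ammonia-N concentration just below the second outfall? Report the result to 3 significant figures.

Flow-weighted average: C = (31000·0.2400 + 1430·36.00) / 32430 = 58920/32430 = 1.817 mg/L; combined flow 32430 L/s.
After decay, C = 1.817 × e^(−kt) = 1.817 × 0.2693 = 0.4894 mg/L.
At the second outfall, C = (32430·0.4894 + 4300·3.300) / (32430 + 4300) = 0.8184 mg/L.

0.818 mg/L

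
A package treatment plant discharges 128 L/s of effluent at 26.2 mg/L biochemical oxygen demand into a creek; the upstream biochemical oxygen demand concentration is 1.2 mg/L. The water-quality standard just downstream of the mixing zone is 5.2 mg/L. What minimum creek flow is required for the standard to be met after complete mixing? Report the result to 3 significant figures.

Set C_mix = 5.2: (Q·1.200 + 128.0·26.20) / (Q + 128.0) = 5.2
→ Q = 128.0·(26.20 − 5.2)/(5.2 − 1.200) = 672.0 L/s.

672 L/s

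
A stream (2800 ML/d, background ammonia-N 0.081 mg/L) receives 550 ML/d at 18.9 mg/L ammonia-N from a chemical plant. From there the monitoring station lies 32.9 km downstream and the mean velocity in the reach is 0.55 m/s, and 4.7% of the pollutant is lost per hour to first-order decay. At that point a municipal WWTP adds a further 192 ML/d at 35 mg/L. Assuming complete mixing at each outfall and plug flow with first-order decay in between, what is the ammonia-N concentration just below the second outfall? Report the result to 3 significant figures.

After mixing, C = (2800·0.08100 + 550.0·18.90) / 3350 = 10620/3350 = 3.171 mg/L; combined flow 3350 ML/d.
Travel time t = 32.9·1000 / 0.55 = 59820 s = 16.62 h.
4.7%/h lost → k = −ln(1 − 0.047) = 0.04814 h⁻¹.
Decay over the reach: 3.171·exp(−kt) = 3.171·0.4494 = 1.425 mg/L.
Second outfall: C = (3350·1.425 + 192.0·35.00)/3542 = 3.245 mg/L.

3.24 mg/L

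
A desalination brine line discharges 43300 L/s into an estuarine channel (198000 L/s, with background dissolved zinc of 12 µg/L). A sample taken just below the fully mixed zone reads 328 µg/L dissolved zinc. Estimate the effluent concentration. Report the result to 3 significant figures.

1770 µg/L

Mass balance: 198000·12.00 + 43300·Cₑ = 241300·328.0
→ Cₑ = (241300·328.0 − 198000·12.00) / 43300 = 1773 µg/L.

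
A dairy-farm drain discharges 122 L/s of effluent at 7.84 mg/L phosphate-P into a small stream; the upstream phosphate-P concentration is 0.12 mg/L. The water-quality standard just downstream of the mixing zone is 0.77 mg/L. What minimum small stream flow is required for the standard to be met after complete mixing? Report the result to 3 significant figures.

1330 L/s

Set C_mix = 0.77: (Q·0.1200 + 122.0·7.840) / (Q + 122.0) = 0.77
→ Q = 122.0·(7.840 − 0.77)/(0.77 − 0.1200) = 1327 L/s.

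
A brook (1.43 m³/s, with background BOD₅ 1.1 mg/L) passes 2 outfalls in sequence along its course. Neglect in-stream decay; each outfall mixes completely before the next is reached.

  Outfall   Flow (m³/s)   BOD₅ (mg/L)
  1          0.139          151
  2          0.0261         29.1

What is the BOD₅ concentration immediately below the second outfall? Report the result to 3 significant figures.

Outfall 1: combined Q = 1.569 m³/s; C = (1.430·1.100 + 0.1390·151.0)/1.569 = 14.38 mg/L.
Outfall 2: combined Q = 1.595 m³/s; C = (1.569·14.38 + 0.02610·29.10)/1.595 = 14.62 mg/L.

14.6 mg/L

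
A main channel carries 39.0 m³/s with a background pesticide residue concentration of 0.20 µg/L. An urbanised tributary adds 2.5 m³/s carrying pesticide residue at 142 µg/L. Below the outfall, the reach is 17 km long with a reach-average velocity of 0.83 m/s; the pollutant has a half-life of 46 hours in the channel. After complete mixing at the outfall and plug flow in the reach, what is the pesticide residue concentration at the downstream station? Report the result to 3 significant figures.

8.02 µg/L

Mixed concentration C = ΣQC/ΣQ = (39.00·0.2000 + 2.500·142.0) / 41.50 = 362.8/41.50 = 8.742 µg/L.
Travel time t = 17·1000 / 0.83 = 20480 s = 5.689 h.
Half-life 46 h → k = ln 2 / 46 = 0.01507 h⁻¹ = 0.3616 d⁻¹.
Applying C = C₀e^(−kt): 8.742 × 0.9178 = 8.024 µg/L.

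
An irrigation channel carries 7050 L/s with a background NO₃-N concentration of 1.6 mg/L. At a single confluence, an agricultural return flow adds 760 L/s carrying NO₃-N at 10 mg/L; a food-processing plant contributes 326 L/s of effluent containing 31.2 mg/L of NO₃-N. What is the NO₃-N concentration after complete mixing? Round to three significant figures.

After mixing, C = (7050·1.600 + 760.0·10.00 + 326.0·31.20) / 8136 = 29050/8136 = 3.571 mg/L.

3.57 mg/L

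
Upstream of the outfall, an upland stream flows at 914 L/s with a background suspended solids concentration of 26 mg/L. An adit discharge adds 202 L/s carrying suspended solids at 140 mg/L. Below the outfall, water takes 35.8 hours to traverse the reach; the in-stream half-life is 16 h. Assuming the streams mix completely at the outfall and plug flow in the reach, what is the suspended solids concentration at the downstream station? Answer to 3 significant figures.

9.89 mg/L

Mass balance: C = (914.0·26.00 + 202.0·140.0) / 1116 = 52040/1116 = 46.63 mg/L.
Half-life 16 h → k = ln 2 / 16 = 0.04332 h⁻¹ = 1.040 d⁻¹.
After decay, C = 46.63 × e^(−kt) = 46.63 × 0.2121 = 9.889 mg/L.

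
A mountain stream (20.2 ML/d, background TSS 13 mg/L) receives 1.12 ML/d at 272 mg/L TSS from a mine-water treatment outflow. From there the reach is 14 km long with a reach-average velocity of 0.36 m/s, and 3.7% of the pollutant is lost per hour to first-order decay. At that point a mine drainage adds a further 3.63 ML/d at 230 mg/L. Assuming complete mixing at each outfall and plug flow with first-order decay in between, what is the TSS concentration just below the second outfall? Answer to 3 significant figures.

48.6 mg/L

Conservation of mass: C = (20.20·13.00 + 1.120·272.0) / 21.32 = 567.2/21.32 = 26.61 mg/L; combined flow 21.32 ML/d.
Travel time t = 14·1000 / 0.36 = 38890 s = 10.80 h.
3.7%/h lost → k = −ln(1 − 0.037) = 0.03770 h⁻¹.
Applying C = C₀e^(−kt): 26.61 × 0.6655 = 17.71 mg/L.
Second outfall: C = (21.32·17.71 + 3.630·230.0)/24.95 = 48.59 mg/L.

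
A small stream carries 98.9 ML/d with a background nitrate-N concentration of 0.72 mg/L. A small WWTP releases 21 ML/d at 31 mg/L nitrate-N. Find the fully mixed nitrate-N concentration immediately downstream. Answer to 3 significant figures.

After mixing, C = (98.90·0.7200 + 21.00·31.00) / 119.9 = 722.2/119.9 = 6.023 mg/L.

6.02 mg/L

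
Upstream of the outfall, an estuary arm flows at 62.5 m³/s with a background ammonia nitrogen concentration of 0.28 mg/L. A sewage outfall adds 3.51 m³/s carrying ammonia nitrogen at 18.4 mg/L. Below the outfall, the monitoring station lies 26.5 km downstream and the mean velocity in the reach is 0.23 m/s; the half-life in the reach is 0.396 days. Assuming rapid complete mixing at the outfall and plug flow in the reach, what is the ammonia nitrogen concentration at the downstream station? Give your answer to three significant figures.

0.120 mg/L

Conservation of mass: C = (62.50·0.2800 + 3.510·18.40) / 66.01 = 82.08/66.01 = 1.244 mg/L.
Travel time t = 26.5·1000 / 0.23 = 115200 s = 32.00 h.
Half-life 0.396 d → k = ln 2 / 0.396 = 1.750 d⁻¹.
First-order decay: C = 1.244·exp(−k·t) = 1.244·0.09689 = 0.1205 mg/L.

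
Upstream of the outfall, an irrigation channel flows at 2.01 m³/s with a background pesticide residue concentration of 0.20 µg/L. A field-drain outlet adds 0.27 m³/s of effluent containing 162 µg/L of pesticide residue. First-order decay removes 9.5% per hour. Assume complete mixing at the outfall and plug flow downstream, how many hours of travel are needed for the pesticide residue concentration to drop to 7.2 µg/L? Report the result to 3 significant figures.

9.91 h

Flow-weighted average: C = (2.010·0.2000 + 0.2700·162.0) / 2.280 = 44.14/2.280 = 19.36 µg/L.
9.5%/h lost → k = −ln(1 − 0.095) = 0.09982 h⁻¹.
19.36·exp(−k·t) = 7.2 → t = ln(19.36/7.2)/k = 35670 s = 9.909 h.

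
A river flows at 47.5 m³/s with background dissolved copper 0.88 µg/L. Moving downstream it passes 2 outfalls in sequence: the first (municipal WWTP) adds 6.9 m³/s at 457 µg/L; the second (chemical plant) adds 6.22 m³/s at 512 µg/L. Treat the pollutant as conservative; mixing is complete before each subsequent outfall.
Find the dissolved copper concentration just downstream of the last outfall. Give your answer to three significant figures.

Outfall 1: combined Q = 54.40 m³/s; C = (47.50·0.8800 + 6.900·457.0)/54.40 = 58.73 µg/L.
Outfall 2: combined Q = 60.62 m³/s; C = (54.40·58.73 + 6.220·512.0)/60.62 = 105.2 µg/L.

105 µg/L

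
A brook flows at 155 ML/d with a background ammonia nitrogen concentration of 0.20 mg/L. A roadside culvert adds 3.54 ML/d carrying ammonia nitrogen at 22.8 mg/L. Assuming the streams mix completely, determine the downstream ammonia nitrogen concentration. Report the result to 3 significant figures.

After mixing, C = (155.0·0.2000 + 3.540·22.80) / 158.5 = 111.7/158.5 = 0.7046 mg/L.

0.705 mg/L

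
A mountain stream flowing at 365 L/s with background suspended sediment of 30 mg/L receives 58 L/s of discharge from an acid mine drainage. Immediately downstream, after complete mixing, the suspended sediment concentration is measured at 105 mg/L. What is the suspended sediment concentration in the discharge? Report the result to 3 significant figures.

Mass balance: 365.0·30.00 + 58.00·Cₑ = 423.0·105.0
→ Cₑ = (423.0·105.0 − 365.0·30.00) / 58.00 = 577.0 mg/L.

577 mg/L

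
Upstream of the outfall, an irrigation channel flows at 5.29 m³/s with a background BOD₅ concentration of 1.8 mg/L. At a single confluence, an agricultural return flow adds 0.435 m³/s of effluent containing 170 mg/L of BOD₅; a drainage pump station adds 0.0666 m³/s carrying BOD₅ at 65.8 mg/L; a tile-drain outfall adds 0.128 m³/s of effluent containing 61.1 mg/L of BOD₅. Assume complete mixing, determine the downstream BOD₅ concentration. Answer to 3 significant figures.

Conservation of mass: C = (5.290·1.800 + 0.4350·170.0 + 0.06660·65.80 + 0.1280·61.10) / 5.920 = 95.68/5.920 = 16.16 mg/L.

16.2 mg/L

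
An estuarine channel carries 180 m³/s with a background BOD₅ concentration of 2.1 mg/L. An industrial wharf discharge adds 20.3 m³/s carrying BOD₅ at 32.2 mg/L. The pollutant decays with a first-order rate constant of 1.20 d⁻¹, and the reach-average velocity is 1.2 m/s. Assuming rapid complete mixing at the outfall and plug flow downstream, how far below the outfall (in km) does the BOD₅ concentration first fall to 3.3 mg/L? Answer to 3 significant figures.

Conservation of mass: C = (180.0·2.100 + 20.30·32.20) / 200.3 = 1032/200.3 = 5.151 mg/L.
Set 5.151·exp(−k·t) = 3.3 → t = ln(5.151/3.3)/k = 32050 s = 8.904 h.
Distance = v·t = 1.2·32050 = 38460 m = 38.46 km.

38.5 km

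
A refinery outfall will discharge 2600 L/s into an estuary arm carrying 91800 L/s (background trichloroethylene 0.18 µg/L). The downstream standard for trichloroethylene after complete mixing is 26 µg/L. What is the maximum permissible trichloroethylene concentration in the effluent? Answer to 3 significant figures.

938 µg/L

At the limit, (Qr·Cr + Qe·Cₑ)/(Qr + Qe) = 26:
Cₑ = (94400·26 − 91800·0.1800) / 2600 = 937.6 µg/L.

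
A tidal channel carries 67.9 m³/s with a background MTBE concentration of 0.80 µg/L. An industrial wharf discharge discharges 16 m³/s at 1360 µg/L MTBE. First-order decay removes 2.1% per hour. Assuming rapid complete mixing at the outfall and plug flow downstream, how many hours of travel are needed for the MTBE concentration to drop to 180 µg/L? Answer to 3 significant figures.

17.3 h

Mass balance: C = (67.90·0.8000 + 16.00·1360) / 83.90 = 21810/83.90 = 260.0 µg/L.
2.1%/h lost → k = −ln(1 − 0.021) = 0.02122 h⁻¹.
260.0·exp(−k·t) = 180 → t = ln(260.0/180)/k = 62380 s = 17.33 h.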